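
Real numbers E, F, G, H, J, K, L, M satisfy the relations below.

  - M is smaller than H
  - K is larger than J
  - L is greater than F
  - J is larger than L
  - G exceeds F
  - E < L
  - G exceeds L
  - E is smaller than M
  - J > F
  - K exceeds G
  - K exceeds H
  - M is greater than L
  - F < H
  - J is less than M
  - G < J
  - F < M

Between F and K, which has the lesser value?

F < L and L < G give F < G.
With G < J: F < L < G < J.
With J < M: F < L < G < J < M.
With M < H: F < L < G < J < M < H.
Then H < K extends the chain to K.
So F < K; F is the smaller of the two.

F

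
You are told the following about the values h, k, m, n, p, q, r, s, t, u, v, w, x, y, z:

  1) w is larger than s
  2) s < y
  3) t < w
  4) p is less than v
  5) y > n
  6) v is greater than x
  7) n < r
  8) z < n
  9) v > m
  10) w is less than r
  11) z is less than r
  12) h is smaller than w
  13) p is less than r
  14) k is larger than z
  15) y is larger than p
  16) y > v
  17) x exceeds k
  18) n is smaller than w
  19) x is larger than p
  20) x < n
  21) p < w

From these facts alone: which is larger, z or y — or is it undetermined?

y

Link the given pairs in sequence: z < k; k < x; x < n; n < y.
Chaining these gives z < k < x < n < y.
So y is larger.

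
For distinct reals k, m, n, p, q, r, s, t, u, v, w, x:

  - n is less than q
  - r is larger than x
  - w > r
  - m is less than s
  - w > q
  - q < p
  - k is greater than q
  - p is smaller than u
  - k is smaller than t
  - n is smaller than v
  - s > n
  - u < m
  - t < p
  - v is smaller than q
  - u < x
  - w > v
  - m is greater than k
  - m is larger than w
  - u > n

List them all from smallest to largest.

n < v < q < k < t < p < u < x < r < w < m < s

Nothing is placed below n, so it is least; from there n < v; v < q; q < k; k < t; t < p; p < u; u < x; x < r; r < w; w < m; m < s, each given directly.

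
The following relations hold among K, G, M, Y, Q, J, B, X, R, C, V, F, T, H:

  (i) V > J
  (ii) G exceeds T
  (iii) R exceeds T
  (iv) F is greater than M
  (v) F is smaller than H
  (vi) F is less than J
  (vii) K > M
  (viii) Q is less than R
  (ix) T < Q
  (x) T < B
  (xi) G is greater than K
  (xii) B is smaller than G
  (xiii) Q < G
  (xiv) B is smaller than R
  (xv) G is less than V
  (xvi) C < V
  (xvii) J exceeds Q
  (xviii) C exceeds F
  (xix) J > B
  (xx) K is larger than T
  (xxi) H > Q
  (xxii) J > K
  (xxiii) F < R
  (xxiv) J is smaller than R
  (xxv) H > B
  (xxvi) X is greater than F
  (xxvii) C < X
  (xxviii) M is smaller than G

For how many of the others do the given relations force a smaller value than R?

7

The elements the relations force below R are M, T, F, K, B, Q, J — no chain reaches any other.
That is 7.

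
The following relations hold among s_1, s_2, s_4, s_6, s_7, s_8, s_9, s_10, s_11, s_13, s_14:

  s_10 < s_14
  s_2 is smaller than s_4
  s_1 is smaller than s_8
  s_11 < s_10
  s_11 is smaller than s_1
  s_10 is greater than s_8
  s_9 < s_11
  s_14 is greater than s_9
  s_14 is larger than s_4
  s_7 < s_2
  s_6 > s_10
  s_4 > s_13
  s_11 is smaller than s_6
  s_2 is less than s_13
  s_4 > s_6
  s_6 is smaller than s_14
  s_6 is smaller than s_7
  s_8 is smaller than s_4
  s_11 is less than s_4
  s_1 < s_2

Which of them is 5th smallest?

s_10

The consecutive relations fix a unique order: s_9 < s_11 < s_1 < s_8 < s_10 < s_6 < s_7 < s_2 < s_13 < s_4 < s_14.
The 5th smallest is s_10.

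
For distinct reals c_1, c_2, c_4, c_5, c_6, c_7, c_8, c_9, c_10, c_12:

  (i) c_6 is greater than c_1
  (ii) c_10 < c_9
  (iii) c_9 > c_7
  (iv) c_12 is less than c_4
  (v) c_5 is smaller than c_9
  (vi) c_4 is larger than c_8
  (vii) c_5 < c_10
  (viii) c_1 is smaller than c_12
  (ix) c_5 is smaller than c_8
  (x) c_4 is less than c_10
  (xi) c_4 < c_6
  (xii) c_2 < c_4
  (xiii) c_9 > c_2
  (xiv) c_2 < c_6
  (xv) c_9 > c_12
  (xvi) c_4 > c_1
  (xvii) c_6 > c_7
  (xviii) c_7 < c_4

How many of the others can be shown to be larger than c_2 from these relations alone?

4

From c_2 the given relations immediately reach c_4, c_6, c_9.
From those, c_10 — 4 in total.
Nothing else is reachable above c_2; 4 in all.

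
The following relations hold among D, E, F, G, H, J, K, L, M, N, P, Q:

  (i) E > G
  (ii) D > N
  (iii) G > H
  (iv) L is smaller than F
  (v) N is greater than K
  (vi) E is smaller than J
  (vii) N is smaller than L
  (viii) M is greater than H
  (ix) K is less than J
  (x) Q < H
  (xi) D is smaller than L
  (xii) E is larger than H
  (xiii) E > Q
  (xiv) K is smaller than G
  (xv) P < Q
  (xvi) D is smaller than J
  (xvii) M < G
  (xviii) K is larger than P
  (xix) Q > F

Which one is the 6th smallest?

The consecutive relations fix a unique order: P < K < N < D < L < F < Q < H < M < G < E < J.
Counting 6 from the smallest end gives F.

F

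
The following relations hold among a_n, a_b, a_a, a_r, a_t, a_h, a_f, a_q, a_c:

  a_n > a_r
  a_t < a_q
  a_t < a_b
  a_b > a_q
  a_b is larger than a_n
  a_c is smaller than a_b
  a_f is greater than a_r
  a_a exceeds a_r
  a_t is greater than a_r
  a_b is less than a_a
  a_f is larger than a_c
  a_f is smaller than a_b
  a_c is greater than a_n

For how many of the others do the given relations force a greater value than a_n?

4

The elements the relations force above a_n are a_c, a_f, a_b, a_a — no chain reaches any other.
That is 4.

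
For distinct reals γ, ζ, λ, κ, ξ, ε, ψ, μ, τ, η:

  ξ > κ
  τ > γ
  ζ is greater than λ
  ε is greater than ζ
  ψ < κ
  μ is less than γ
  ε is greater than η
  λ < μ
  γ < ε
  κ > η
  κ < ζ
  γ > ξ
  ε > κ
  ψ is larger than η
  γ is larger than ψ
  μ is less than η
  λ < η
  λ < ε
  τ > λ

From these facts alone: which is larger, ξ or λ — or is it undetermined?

ξ

λ < μ < η < ψ < κ < ξ, by transitivity through μ, η, ψ, κ.
So ξ is larger.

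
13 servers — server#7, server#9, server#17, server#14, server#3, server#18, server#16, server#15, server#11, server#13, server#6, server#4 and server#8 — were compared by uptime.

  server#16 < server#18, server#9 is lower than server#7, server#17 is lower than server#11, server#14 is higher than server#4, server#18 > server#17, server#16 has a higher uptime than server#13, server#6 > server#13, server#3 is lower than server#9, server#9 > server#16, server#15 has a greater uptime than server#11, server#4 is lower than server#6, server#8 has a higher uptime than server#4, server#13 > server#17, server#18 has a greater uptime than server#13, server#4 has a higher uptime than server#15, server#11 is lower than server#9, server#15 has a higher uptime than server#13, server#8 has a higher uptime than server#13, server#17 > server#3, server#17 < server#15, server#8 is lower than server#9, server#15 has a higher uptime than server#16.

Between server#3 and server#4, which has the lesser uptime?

server#3

Link the given pairs in sequence: server#3 < server#17; server#17 < server#13; server#13 < server#16; server#16 < server#15; server#15 < server#4.
Chaining these gives server#3 < server#17 < server#13 < server#16 < server#15 < server#4.
So server#3 < server#4; server#3 is the lower of the two.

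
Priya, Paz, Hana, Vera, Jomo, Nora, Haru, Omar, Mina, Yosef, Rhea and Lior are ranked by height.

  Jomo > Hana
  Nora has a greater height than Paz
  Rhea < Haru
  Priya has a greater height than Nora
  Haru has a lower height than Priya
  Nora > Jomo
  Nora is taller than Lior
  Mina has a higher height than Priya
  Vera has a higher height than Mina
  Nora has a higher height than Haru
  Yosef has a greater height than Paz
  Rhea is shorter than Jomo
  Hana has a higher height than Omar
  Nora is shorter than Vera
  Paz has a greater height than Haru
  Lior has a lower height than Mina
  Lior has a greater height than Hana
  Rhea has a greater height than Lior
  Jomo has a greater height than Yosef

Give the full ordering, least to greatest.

Each adjacent pair is fixed by a given relation: Omar < Hana; Hana < Lior; Lior < Rhea; Rhea < Haru; Haru < Paz; Paz < Yosef; Yosef < Jomo; Jomo < Nora; Nora < Priya; Priya < Mina; Mina < Vera. Chaining them end to end gives the full order.

Omar < Hana < Lior < Rhea < Haru < Paz < Yosef < Jomo < Nora < Priya < Mina < Vera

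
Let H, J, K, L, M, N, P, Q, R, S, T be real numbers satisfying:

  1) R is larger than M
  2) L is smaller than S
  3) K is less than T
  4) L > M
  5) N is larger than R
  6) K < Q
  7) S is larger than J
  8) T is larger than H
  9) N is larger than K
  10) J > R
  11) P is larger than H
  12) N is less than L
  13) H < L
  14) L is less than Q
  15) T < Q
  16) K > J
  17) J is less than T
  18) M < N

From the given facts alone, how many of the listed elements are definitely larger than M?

8

The elements the relations force above M are R, J, K, N, L, T, S, Q — no chain reaches any other.
That is 8.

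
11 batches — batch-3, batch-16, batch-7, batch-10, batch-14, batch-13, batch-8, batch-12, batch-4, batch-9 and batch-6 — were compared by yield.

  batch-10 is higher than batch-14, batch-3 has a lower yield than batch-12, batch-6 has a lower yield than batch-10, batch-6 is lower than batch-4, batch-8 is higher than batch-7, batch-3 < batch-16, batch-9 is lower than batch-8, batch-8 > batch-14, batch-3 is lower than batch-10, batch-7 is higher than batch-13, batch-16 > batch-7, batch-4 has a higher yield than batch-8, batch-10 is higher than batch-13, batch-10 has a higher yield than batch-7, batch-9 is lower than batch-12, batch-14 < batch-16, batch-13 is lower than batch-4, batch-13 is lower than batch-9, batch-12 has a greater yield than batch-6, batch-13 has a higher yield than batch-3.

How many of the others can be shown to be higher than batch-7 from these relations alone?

4

From batch-7 the given relations immediately reach batch-16, batch-8, batch-10.
From those, batch-4 — 4 in total.
No other element is forced above batch-7 by the given relations, so the count is 4.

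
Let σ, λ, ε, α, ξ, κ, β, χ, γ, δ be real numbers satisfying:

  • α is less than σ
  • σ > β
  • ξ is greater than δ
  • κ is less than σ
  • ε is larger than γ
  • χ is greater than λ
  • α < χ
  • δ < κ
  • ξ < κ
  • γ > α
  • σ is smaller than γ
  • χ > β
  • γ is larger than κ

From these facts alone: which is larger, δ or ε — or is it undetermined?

Chaining the given relations: δ < ξ < κ < σ < γ < ε.
So ε is larger.

ε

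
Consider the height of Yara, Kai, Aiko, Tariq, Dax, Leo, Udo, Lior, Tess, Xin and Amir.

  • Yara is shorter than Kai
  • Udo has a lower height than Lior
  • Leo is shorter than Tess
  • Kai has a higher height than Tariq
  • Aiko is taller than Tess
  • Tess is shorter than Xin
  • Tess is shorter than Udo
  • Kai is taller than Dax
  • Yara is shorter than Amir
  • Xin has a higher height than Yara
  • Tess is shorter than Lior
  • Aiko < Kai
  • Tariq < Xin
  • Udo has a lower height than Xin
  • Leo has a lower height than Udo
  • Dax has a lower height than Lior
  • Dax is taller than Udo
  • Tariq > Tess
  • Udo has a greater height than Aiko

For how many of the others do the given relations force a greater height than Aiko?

5

From Aiko the given relations immediately reach Udo, Kai.
From those, Dax, Lior, Xin — 5 in total.
No other element is forced above Aiko by the given relations, so the count is 5.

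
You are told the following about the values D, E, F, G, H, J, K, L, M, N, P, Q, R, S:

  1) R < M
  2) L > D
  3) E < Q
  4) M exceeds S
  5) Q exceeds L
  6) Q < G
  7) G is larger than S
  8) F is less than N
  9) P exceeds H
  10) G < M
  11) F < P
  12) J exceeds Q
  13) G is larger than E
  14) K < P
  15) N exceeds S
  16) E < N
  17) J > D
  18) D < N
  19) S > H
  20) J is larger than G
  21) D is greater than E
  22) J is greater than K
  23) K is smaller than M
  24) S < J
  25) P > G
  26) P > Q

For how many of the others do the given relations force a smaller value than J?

Directly below J: D, S, Q, G, K.
One step further: E, L, H (8 so far).
No other element is forced below J by the given relations, so the count is 8.

8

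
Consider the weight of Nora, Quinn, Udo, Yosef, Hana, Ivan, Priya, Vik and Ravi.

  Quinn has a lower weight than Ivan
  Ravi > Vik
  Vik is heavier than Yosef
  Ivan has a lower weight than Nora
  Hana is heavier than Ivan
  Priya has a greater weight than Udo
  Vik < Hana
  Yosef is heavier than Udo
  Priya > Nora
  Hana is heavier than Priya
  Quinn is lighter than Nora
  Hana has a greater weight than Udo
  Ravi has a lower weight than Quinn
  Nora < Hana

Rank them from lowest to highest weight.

Nothing is placed below Udo, so it is least; from there Udo < Yosef; Yosef < Vik; Vik < Ravi; Ravi < Quinn; Quinn < Ivan; Ivan < Nora; Nora < Priya; Priya < Hana, each given directly.

Udo < Yosef < Vik < Ravi < Quinn < Ivan < Nora < Priya < Hana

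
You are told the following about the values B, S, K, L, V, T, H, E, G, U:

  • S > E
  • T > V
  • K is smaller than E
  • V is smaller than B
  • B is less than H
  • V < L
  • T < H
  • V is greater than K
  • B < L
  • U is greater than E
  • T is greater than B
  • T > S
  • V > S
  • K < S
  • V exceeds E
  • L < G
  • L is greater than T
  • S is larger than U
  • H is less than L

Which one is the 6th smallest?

B

Chaining the given pairs: K < E < U < S < V < B < T < H < L < G.
The 6th smallest is B.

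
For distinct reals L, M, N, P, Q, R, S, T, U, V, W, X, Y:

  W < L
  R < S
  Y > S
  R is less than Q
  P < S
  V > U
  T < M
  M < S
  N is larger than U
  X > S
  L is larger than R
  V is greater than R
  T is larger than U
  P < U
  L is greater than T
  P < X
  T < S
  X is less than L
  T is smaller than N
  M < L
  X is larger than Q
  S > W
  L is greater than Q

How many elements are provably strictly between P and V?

1

The relations place P below V. An element lies strictly between them when it is forced above P and also forced below V.
Above P: {U, T, N, M, S, X, Y, L}. Below V: {U, R}.
Intersection: {U} — 1.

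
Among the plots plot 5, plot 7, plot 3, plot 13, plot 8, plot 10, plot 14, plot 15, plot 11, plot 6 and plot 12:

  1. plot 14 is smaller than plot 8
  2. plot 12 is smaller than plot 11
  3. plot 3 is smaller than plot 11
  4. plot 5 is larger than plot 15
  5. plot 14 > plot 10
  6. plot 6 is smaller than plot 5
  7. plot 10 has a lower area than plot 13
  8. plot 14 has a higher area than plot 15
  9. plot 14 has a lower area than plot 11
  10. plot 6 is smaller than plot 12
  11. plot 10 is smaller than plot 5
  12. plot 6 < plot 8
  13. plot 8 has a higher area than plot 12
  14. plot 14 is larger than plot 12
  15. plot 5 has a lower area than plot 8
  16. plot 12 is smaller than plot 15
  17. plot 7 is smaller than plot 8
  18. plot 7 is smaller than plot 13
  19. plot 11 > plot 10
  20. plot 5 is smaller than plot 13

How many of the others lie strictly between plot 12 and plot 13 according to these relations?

2

The relations place plot 12 below plot 13. An element lies strictly between them when it is forced above plot 12 and also forced below plot 13.
Above plot 12: {plot 15, plot 14, plot 5, plot 11, plot 8}. Below plot 13: {plot 6, plot 15, plot 10, plot 5, plot 7}.
Intersection: {plot 15, plot 5} — 2.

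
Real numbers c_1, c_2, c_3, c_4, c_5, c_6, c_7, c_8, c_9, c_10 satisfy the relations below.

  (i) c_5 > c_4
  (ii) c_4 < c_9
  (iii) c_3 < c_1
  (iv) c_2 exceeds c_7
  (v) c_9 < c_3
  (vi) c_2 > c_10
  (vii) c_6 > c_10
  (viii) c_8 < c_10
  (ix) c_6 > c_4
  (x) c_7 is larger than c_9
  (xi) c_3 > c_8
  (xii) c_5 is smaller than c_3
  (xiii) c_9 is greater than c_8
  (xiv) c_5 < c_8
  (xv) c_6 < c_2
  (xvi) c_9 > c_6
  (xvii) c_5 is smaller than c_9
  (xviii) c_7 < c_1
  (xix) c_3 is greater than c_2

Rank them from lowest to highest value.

c_4 < c_5 < c_8 < c_10 < c_6 < c_9 < c_7 < c_2 < c_3 < c_1

Each adjacent pair is fixed by a given relation: c_4 < c_5; c_5 < c_8; c_8 < c_10; c_10 < c_6; c_6 < c_9; c_9 < c_7; c_7 < c_2; c_2 < c_3; c_3 < c_1. Chaining them end to end gives the full order.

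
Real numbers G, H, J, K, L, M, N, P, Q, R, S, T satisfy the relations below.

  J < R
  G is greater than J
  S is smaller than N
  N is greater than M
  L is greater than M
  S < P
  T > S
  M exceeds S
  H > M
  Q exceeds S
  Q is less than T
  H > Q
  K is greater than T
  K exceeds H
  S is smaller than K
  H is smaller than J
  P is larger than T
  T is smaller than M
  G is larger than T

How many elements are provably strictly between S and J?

The relations place S below J. An element lies strictly between them when it is forced above S and also forced below J.
Above S: {Q, T, P, M, L, N, H, G, R, K}. Below J: {Q, T, M, H}.
Intersection: {Q, T, M, H} — 4.

4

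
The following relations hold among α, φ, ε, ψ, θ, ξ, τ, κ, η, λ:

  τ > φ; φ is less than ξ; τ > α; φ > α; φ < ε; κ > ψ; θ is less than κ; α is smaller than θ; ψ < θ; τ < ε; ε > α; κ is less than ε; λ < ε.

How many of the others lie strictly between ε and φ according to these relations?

1

The relations place φ below ε. An element lies strictly between them when it is forced above φ and also forced below ε.
Above φ: {ξ, τ}. Below ε: {ψ, α, θ, λ, κ, τ}.
Intersection: {τ} — 1.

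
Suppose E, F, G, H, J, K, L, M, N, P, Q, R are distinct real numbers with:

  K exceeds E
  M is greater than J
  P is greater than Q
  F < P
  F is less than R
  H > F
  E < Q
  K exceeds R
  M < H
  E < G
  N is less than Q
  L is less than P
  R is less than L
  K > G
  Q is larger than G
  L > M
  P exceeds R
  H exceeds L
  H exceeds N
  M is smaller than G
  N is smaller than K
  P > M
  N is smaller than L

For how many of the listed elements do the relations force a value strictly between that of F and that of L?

1

Chaining upward from F reaches: R, K, H, P.
Chaining downward from L reaches: J, M, N, R.
Strictly between F and L are those in both lists: R — 1 element.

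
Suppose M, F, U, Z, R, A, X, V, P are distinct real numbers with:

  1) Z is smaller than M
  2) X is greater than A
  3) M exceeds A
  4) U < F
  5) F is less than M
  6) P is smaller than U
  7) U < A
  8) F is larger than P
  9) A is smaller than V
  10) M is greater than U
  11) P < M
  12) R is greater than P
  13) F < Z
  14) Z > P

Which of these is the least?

Chaining upward from P: directly above it, U, F, Z, M, R; then A; then X, V.
That covers every other element, and nothing is given below P, so P is the least.

P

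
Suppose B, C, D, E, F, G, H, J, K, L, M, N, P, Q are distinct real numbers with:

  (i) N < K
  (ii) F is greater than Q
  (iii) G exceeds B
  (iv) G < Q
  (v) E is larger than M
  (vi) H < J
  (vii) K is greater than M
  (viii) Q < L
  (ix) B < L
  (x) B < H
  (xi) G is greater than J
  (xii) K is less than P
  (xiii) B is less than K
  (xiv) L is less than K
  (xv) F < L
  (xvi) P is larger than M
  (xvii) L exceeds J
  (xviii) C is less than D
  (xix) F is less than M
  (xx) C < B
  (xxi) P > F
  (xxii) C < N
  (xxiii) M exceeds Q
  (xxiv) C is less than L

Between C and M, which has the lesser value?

C

Link the given pairs in sequence: C < B; B < H; H < J; J < G; G < Q; Q < F; F < M.
Chaining these gives C < B < H < J < G < Q < F < M.
So C < M; C is the smaller of the two.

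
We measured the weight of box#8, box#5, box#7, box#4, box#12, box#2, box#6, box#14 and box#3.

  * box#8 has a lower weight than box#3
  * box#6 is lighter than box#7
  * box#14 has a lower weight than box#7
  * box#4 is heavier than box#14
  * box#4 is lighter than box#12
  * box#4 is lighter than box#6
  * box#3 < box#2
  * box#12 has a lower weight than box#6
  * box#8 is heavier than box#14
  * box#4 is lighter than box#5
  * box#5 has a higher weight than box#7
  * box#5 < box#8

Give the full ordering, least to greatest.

box#14 < box#4 < box#12 < box#6 < box#7 < box#5 < box#8 < box#3 < box#2

Nothing is placed below box#14, so it is least; from there box#14 < box#4; box#4 < box#12; box#12 < box#6; box#6 < box#7; box#7 < box#5; box#5 < box#8; box#8 < box#3; box#3 < box#2, each given directly.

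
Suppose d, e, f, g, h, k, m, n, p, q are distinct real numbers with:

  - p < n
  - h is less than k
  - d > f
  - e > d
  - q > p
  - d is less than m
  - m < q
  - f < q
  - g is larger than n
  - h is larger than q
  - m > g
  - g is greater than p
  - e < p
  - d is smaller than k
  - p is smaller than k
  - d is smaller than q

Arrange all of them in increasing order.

f < d < e < p < n < g < m < q < h < k

Nothing is placed below f, so it is least; from there f < d; d < e; e < p; p < n; n < g; g < m; m < q; q < h; h < k, each given directly.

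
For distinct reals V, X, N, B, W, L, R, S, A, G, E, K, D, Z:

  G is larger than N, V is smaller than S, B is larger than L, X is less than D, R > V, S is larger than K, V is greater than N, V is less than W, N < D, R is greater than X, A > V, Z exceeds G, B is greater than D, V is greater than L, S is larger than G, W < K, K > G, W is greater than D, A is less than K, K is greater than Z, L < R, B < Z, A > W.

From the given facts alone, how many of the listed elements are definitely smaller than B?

Directly below B: L, D.
One step further: N, X (4 so far).
No other element is forced below B by the given relations, so the count is 4.

4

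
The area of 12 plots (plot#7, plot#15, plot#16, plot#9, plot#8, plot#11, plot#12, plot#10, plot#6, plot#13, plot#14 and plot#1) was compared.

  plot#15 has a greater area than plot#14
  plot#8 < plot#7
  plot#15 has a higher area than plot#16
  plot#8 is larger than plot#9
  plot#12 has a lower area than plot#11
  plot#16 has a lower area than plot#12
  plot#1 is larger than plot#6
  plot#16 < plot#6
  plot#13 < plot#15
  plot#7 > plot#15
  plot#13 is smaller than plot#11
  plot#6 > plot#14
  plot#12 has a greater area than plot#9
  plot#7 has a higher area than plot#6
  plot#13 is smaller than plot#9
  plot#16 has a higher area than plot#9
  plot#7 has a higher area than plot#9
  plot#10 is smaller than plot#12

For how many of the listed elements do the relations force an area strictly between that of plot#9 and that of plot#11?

2

Chaining upward from plot#9 reaches: plot#8, plot#16, plot#6, plot#15, plot#12, plot#7, plot#1.
Chaining downward from plot#11 reaches: plot#13, plot#10, plot#16, plot#12.
Strictly between plot#9 and plot#11 are those in both lists: plot#16, plot#12 — 2 elements.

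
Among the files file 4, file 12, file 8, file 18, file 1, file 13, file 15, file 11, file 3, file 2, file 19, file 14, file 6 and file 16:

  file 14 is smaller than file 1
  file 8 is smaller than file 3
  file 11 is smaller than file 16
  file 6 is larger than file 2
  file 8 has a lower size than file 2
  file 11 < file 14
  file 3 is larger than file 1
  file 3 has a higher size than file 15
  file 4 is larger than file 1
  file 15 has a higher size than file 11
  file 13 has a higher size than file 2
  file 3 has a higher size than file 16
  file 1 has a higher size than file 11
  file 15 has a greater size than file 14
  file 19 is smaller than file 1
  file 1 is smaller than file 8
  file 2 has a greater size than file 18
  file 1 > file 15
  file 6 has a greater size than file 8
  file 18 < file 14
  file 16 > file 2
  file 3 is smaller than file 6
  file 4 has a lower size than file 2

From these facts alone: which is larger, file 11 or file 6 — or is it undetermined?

file 6

file 11 < file 15 and file 15 < file 1 give file 11 < file 1.
Then file 1 < file 4 extends the chain to file 4.
With file 4 < file 2: file 11 < file 15 < file 1 < file 4 < file 2.
With file 2 < file 6: file 11 < file 15 < file 1 < file 4 < file 2 < file 6.
So file 6 is larger.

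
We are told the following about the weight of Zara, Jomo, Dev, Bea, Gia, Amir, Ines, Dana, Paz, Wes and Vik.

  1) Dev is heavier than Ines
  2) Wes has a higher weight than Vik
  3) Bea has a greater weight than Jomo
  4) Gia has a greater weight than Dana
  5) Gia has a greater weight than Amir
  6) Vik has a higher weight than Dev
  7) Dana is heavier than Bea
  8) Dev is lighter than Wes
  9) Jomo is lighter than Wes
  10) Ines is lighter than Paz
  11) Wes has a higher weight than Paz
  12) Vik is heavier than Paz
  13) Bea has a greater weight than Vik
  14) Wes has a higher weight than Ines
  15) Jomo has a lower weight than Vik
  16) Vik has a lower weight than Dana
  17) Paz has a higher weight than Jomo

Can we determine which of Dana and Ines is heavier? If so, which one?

Following the relations from Ines: Ines < Dev < Vik < Bea < Dana.
So Dana is heavier.

Dana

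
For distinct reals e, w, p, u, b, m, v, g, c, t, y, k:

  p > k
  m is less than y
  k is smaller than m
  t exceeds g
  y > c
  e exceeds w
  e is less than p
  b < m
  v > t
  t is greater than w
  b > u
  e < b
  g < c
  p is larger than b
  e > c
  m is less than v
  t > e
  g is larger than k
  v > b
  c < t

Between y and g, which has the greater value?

y

The relevant relations are g < c; c < e; e < b; b < m; m < y.
Together: g < c < e < b < m < y.
So g < y; y is the larger of the two.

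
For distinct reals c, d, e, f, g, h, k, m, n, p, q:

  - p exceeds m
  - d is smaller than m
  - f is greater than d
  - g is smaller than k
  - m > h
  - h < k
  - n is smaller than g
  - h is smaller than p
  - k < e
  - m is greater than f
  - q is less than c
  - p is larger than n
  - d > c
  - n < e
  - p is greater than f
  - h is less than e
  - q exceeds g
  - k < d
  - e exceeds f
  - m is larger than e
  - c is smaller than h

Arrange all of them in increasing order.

n < g < q < c < h < k < d < f < e < m < p

The consecutive links are each given: n < g; g < q; q < c; c < h; h < k; k < d; d < f; f < e; e < m; m < p.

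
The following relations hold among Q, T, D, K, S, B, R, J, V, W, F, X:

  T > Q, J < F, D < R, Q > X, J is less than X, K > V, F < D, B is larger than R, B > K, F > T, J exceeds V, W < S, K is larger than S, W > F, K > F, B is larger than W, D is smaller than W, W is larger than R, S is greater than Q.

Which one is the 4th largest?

W

Piecing the relations together gives one ordering: V < J < X < Q < T < F < D < R < W < S < K < B.
The 4th largest is W.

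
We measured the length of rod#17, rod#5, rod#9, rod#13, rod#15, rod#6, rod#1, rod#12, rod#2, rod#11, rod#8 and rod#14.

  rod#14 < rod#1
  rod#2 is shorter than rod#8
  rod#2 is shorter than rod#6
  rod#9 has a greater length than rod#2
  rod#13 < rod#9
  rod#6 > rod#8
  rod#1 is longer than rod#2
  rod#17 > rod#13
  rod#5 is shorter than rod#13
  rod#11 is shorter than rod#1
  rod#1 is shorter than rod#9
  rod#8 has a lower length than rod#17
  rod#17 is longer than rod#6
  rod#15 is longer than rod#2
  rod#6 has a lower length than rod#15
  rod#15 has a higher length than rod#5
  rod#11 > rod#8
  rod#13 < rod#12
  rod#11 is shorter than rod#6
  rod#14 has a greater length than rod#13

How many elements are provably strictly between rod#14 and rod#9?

The relations place rod#14 below rod#9. An element lies strictly between them when it is forced above rod#14 and also forced below rod#9.
Above rod#14: {rod#1}. Below rod#9: {rod#5, rod#13, rod#2, rod#8, rod#11, rod#1}.
Intersection: {rod#1} — 1.

1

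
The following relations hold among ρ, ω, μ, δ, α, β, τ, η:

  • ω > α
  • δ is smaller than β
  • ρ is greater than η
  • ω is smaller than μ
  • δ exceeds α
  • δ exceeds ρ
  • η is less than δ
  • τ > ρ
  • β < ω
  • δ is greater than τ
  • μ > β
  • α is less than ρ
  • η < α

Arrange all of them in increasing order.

Nothing is placed below η, so it is least; from there η < α; α < ρ; ρ < τ; τ < δ; δ < β; β < ω; ω < μ, each given directly.

η < α < ρ < τ < δ < β < ω < μ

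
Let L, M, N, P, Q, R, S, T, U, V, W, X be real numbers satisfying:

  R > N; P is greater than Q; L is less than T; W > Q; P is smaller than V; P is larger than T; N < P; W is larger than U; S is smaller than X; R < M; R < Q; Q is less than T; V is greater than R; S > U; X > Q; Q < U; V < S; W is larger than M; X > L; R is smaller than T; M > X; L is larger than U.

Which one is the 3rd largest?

The consecutive relations fix a unique order: N < R < Q < U < L < T < P < V < S < X < M < W.
Counting 3 from the largest end gives X.

X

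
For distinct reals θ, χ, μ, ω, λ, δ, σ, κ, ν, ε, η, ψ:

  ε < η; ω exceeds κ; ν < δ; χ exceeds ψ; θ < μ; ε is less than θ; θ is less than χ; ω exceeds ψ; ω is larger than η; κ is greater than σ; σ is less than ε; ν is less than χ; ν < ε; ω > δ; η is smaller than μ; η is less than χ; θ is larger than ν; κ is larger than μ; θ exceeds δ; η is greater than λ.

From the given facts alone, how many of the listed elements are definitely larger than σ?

7

Directly above σ: ε, κ.
One step further: η, θ, ω (5 so far).
One step further: μ, χ (7 so far).
Nothing else is reachable above σ; 7 in all.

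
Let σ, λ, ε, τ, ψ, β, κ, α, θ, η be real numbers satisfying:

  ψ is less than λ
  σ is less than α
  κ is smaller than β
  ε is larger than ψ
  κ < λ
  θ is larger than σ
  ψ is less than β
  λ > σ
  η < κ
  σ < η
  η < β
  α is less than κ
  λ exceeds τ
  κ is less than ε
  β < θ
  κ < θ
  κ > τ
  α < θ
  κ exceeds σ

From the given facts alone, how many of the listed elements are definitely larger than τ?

The elements the relations force above τ are κ, ε, β, θ, λ — no chain reaches any other.
That is 5.

5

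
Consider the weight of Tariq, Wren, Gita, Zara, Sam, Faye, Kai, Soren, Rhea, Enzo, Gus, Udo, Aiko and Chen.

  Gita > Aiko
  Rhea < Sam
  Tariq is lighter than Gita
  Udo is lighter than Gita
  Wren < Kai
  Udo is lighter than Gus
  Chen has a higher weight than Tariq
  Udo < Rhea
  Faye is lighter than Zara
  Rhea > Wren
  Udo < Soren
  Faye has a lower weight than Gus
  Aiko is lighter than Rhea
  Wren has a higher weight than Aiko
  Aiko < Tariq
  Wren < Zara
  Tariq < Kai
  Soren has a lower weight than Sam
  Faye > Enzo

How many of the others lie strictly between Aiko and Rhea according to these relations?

1

The relations place Aiko below Rhea. An element lies strictly between them when it is forced above Aiko and also forced below Rhea.
Above Aiko: {Wren, Zara, Tariq, Sam, Gita, Kai, Chen}. Below Rhea: {Wren, Udo}.
Intersection: {Wren} — 1.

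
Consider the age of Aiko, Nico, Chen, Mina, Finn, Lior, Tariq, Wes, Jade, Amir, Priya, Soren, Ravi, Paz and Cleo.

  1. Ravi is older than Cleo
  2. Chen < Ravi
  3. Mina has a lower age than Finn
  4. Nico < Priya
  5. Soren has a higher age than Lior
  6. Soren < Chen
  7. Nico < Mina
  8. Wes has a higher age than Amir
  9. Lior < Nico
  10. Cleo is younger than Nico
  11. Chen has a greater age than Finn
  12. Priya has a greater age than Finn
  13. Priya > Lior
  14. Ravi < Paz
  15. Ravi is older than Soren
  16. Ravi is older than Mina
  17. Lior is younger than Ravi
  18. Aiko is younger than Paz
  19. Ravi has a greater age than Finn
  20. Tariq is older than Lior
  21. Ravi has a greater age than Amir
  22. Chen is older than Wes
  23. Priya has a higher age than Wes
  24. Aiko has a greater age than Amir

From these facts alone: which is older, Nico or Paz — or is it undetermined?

Paz

Nico < Mina and Mina < Finn give Nico < Finn.
With Finn < Ravi: Nico < Mina < Finn < Ravi.
Then Ravi < Paz extends the chain to Paz.
So Paz is older.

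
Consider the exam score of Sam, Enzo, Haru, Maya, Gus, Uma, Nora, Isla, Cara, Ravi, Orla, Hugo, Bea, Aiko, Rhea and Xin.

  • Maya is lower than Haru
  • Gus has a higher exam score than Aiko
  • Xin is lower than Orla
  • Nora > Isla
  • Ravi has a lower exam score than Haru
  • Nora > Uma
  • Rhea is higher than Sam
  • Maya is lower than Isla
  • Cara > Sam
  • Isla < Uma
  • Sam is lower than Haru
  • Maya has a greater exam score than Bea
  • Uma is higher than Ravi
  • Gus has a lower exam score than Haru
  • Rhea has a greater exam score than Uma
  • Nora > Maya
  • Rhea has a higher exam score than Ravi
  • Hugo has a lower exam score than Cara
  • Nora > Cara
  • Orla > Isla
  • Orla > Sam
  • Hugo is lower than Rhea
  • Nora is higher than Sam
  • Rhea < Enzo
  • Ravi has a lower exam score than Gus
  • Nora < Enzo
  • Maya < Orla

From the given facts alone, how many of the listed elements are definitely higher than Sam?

6

The elements the relations force above Sam are Cara, Orla, Rhea, Nora, Haru, Enzo — no chain reaches any other.
That is 6.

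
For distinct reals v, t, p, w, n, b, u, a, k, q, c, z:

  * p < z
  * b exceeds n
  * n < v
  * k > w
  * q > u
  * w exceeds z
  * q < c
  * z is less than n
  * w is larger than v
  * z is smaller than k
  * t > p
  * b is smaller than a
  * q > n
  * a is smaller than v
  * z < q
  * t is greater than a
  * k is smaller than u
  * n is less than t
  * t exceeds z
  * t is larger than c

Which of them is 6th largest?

w

The consecutive relations fix a unique order: p < z < n < b < a < v < w < k < u < q < c < t.
The 6th largest is w.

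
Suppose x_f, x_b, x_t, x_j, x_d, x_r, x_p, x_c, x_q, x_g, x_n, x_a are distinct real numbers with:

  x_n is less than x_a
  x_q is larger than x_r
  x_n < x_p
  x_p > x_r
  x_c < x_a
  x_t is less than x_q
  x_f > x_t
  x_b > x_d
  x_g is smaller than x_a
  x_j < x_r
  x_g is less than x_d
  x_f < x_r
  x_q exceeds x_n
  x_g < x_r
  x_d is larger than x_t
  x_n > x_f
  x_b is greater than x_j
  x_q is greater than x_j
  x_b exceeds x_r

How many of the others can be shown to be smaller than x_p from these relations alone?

6

From x_p the given relations immediately reach x_r, x_n.
From those, x_j, x_f, x_g — 5 in total.
From those, x_t — 6 in total.
Nothing else is reachable below x_p; 6 in all.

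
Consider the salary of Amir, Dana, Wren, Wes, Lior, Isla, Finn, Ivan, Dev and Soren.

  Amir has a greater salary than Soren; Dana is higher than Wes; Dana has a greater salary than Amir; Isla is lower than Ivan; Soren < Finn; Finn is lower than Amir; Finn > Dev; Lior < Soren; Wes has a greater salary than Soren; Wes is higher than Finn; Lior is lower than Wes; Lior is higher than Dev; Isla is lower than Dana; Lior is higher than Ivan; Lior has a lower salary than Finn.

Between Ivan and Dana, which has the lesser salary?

Ivan

Link the given pairs in sequence: Ivan < Lior; Lior < Soren; Soren < Finn; Finn < Wes; Wes < Dana.
Together: Ivan < Lior < Soren < Finn < Wes < Dana.
So Ivan < Dana; Ivan is the lower of the two.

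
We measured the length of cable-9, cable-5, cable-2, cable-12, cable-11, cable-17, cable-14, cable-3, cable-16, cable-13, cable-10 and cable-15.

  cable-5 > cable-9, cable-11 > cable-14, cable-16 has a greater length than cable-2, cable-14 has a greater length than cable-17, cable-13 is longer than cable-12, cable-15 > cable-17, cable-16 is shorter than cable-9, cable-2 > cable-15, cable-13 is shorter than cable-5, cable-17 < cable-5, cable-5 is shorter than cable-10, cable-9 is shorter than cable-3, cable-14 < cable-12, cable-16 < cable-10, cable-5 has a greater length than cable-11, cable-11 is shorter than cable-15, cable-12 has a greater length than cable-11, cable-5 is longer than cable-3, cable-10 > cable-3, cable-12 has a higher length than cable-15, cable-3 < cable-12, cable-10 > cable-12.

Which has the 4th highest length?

cable-12

The consecutive relations fix a unique order: cable-17 < cable-14 < cable-11 < cable-15 < cable-2 < cable-16 < cable-9 < cable-3 < cable-12 < cable-13 < cable-5 < cable-10.
Counting 4 from the largest end gives cable-12.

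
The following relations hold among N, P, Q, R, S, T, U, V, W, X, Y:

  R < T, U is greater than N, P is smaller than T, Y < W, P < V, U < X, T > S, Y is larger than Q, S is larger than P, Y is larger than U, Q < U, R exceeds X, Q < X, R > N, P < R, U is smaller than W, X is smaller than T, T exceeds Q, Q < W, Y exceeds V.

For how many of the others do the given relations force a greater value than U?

5

The elements the relations force above U are X, Y, R, W, T — no chain reaches any other.
That is 5.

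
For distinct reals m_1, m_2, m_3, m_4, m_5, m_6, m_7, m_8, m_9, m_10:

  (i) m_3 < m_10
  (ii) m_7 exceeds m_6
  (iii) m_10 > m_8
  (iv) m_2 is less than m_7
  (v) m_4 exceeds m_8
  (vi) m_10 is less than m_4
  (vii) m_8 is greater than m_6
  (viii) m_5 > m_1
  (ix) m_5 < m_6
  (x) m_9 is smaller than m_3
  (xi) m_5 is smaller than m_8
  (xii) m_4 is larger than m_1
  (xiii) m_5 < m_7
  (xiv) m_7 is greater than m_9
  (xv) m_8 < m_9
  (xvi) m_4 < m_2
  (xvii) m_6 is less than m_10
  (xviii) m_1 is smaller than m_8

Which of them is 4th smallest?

Chaining the given pairs: m_1 < m_5 < m_6 < m_8 < m_9 < m_3 < m_10 < m_4 < m_2 < m_7.
The 4th smallest is m_8.

m_8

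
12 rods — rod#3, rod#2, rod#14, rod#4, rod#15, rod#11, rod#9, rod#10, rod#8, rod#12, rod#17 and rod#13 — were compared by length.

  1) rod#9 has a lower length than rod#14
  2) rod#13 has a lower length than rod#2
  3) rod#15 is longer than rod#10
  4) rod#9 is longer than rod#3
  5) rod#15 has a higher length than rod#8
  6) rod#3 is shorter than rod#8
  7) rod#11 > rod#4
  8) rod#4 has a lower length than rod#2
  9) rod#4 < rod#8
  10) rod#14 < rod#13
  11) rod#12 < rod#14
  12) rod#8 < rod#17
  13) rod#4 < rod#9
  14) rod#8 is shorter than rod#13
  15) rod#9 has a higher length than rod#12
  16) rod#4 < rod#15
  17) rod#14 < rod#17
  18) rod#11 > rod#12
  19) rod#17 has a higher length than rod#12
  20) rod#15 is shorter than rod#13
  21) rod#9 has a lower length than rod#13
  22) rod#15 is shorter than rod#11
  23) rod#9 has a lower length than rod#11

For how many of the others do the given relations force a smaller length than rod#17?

Directly below rod#17: rod#8, rod#12, rod#14.
One step further: rod#4, rod#3, rod#9 (6 so far).
Nothing else is reachable below rod#17; 6 in all.

6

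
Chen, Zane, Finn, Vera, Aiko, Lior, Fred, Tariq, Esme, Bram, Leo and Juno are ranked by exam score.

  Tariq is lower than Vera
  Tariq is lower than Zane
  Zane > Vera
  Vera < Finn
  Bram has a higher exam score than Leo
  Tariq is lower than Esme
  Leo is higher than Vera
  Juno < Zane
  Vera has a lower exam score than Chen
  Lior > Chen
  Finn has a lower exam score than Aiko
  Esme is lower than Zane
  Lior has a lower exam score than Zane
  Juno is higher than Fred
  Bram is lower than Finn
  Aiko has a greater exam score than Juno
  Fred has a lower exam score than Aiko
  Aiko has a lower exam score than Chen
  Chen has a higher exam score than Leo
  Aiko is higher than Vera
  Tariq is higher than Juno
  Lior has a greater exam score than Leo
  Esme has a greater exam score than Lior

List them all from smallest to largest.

Each adjacent pair is fixed by a given relation: Fred < Juno; Juno < Tariq; Tariq < Vera; Vera < Leo; Leo < Bram; Bram < Finn; Finn < Aiko; Aiko < Chen; Chen < Lior; Lior < Esme; Esme < Zane. Chaining them end to end gives the full order.

Fred < Juno < Tariq < Vera < Leo < Bram < Finn < Aiko < Chen < Lior < Esme < Zane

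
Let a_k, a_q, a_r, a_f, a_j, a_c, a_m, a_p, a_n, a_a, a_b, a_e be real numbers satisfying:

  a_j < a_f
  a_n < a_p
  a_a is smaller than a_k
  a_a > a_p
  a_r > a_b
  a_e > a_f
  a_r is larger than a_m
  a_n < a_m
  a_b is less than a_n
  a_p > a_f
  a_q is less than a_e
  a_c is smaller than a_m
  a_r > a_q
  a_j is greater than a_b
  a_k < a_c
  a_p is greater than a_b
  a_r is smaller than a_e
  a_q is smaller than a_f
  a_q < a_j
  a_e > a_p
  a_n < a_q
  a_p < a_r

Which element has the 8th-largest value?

Chaining the given pairs: a_b < a_n < a_q < a_j < a_f < a_p < a_a < a_k < a_c < a_m < a_r < a_e.
The 8th largest is a_f.

a_f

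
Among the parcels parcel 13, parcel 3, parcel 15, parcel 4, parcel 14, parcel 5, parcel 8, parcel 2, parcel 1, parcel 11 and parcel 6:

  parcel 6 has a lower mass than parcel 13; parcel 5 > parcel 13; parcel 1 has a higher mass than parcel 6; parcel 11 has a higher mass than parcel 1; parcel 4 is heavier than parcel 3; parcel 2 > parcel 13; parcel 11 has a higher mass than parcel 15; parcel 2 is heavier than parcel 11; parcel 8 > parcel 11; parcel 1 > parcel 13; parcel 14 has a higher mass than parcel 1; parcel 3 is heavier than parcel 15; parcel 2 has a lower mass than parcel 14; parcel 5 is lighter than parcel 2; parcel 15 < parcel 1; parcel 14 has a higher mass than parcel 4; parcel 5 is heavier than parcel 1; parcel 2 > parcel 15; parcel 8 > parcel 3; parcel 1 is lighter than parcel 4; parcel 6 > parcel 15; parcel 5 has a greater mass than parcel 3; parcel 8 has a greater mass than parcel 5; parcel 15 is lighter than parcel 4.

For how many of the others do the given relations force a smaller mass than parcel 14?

9

Directly below parcel 14: parcel 1, parcel 4, parcel 2.
One step further: parcel 15, parcel 6, parcel 3, parcel 13, parcel 11, parcel 5 (9 so far).
Nothing else is reachable below parcel 14; 9 in all.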